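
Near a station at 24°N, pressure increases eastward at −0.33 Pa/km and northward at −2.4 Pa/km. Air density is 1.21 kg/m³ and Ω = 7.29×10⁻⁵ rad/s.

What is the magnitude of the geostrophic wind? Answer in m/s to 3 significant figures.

Coriolis parameter at 24°N:
f = 2Ω sin φ = 2 × 7.29×10⁻⁵ × sin 24° = 5.93×10⁻⁵ s⁻¹
Component geostrophic relations (x east, y north):
u_g = −(1/(fρ)) ∂P/∂y,  v_g = (1/(fρ)) ∂P/∂x
u_g = −(−2.4×10⁻³)/(5.93×10⁻⁵ × 1.21) = 33.4 m/s;  v_g = (−0.33×10⁻³)/(5.93×10⁻⁵ × 1.21) = −4.60 m/s
|V_g| = √(u_g² + v_g²) = 33.8 m/s

33.8 m/s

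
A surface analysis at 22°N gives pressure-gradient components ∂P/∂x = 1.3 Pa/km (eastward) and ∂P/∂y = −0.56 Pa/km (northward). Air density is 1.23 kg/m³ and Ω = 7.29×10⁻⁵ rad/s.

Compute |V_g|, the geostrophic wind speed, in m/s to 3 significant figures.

21.1 m/s

Coriolis parameter at 22°N:
f = 2Ω sin φ = 2 × 7.29×10⁻⁵ × sin 22° = 5.46×10⁻⁵ s⁻¹
Component geostrophic relations (x east, y north):
u_g = −(1/(fρ)) ∂P/∂y,  v_g = (1/(fρ)) ∂P/∂x
u_g = −(−0.56×10⁻³)/(5.46×10⁻⁵ × 1.23) = 8.34 m/s;  v_g = (1.3×10⁻³)/(5.46×10⁻⁵ × 1.23) = 19.4 m/s
|V_g| = √(u_g² + v_g²) = 21.1 m/s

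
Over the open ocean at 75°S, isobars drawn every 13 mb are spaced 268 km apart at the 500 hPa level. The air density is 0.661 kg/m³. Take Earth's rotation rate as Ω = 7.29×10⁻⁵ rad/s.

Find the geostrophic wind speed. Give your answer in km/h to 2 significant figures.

190 km/h

Coriolis parameter at 75°S:
f = 2Ω sin φ = 2 × 7.29×10⁻⁵ × sin 75° = 1.41×10⁻⁴ s⁻¹
Pressure gradient: |∂P/∂n| = 1300 Pa / 268000 m = 4.85×10⁻³ Pa/m
Geostrophic balance (pressure-gradient force = Coriolis force):
V_g = (1/(fρ)) |∂P/∂n| = 4.85×10⁻³ / (1.41×10⁻⁴ × 0.661) = 52.1 m/s
Converting: 52.1 m/s × 3.6 = 190 km/h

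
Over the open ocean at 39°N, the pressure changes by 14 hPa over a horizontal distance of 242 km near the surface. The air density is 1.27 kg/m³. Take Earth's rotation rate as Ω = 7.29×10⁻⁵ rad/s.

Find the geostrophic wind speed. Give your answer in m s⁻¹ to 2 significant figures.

Coriolis parameter at 39°N:
f = 2Ω sin φ = 2 × 7.29×10⁻⁵ × sin 39° = 9.18×10⁻⁵ s⁻¹
Pressure gradient: |∂P/∂n| = 1400 Pa / 242000 m = 5.79×10⁻³ Pa/m
Geostrophic balance (pressure-gradient force = Coriolis force):
V_g = (1/(fρ)) |∂P/∂n| = 5.79×10⁻³ / (9.18×10⁻⁵ × 1.27) = 49.6 m/s

50 m s⁻¹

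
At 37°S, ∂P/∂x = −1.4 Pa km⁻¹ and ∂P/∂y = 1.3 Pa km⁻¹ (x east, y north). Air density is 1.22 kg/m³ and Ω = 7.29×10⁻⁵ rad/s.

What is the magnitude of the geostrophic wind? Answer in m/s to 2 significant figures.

Coriolis parameter at 37°S:
f = 2Ω sin φ = 2 × 7.29×10⁻⁵ × sin 37° = 8.77×10⁻⁵ s⁻¹
In the Southern Hemisphere f is negative: f = −8.77×10⁻⁵ s⁻¹.
Component geostrophic relations (x east, y north):
u_g = −(1/(fρ)) ∂P/∂y,  v_g = (1/(fρ)) ∂P/∂x
u_g = −(1.3×10⁻³)/(−8.77×10⁻⁵ × 1.22) = 12.1 m/s;  v_g = (−1.4×10⁻³)/(−8.77×10⁻⁵ × 1.22) = 13.1 m/s
|V_g| = √(u_g² + v_g²) = 17.8 m/s

18 m/s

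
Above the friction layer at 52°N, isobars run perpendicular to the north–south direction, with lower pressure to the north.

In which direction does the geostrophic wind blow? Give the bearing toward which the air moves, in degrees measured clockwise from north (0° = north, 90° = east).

090°

The pressure-gradient force points toward the north (bearing 000°).
Geostrophic balance: in the Northern Hemisphere the Coriolis force deflects motion to the right, so the geostrophic wind blows 90° to the right of the pressure-gradient force (low pressure on the left).
Rotating 000° by 90° clockwise gives 090° — the wind blows toward the east.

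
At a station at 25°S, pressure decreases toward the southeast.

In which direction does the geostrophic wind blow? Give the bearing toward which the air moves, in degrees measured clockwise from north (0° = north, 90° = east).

045°

The pressure-gradient force points toward the southeast (bearing 135°).
Geostrophic balance: in the Southern Hemisphere the Coriolis force deflects motion to the left, so the geostrophic wind blows 90° to the left of the pressure-gradient force (low pressure on the right).
Rotating 135° by 90° counterclockwise gives 045° — the wind blows toward the northeast.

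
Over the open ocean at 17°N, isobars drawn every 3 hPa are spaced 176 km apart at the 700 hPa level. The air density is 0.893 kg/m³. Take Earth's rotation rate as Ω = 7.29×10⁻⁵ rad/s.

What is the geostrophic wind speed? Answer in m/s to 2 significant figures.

Coriolis parameter at 17°N:
f = 2Ω sin φ = 2 × 7.29×10⁻⁵ × sin 17° = 4.26×10⁻⁵ s⁻¹
Pressure gradient: |∂P/∂n| = 300 Pa / 176000 m = 1.70×10⁻³ Pa/m
Geostrophic balance (pressure-gradient force = Coriolis force):
V_g = (1/(fρ)) |∂P/∂n| = 1.70×10⁻³ / (4.26×10⁻⁵ × 0.893) = 44.8 m/s

45 m/s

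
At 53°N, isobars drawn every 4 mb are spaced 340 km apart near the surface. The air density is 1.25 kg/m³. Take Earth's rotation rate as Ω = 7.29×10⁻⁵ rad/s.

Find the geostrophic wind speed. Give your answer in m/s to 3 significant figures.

Coriolis parameter at 53°N:
f = 2Ω sin φ = 2 × 7.29×10⁻⁵ × sin 53° = 1.16×10⁻⁴ s⁻¹
Pressure gradient: |∂P/∂n| = 400 Pa / 340000 m = 1.18×10⁻³ Pa/m
Geostrophic balance (pressure-gradient force = Coriolis force):
V_g = (1/(fρ)) |∂P/∂n| = 1.18×10⁻³ / (1.16×10⁻⁴ × 1.25) = 8.08 m/s

8.08 m/s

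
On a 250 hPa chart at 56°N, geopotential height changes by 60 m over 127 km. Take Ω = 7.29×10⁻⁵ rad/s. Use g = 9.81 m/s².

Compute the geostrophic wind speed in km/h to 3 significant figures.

138 km/h

Coriolis parameter at 56°N:
f = 2Ω sin φ = 2 × 7.29×10⁻⁵ × sin 56° = 1.21×10⁻⁴ s⁻¹
Height gradient: |∂Z/∂n| = 60 m / 127000 m = 4.72×10⁻⁴
On a pressure surface, geostrophic balance gives V_g = (g/f)|∂Z/∂n|:
V_g = 9.81 × 4.72×10⁻⁴ / 1.21×10⁻⁴ = 38.3 m/s
Converting: 38.3 m/s × 3.6 = 138 km/h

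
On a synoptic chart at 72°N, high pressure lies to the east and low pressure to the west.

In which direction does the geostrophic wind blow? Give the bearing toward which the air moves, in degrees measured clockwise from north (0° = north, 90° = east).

The pressure-gradient force points toward the west (bearing 270°).
Geostrophic balance: in the Northern Hemisphere the Coriolis force deflects motion to the right, so the geostrophic wind blows 90° to the right of the pressure-gradient force (low pressure on the left).
Rotating 270° by 90° clockwise gives 000° — the wind blows toward the north.

000°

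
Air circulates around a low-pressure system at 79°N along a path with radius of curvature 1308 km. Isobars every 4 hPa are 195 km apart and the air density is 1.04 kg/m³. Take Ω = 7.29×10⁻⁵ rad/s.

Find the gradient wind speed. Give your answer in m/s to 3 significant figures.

12.9 m/s

Coriolis parameter at 79°N:
f = 2Ω sin φ = 2 × 7.29×10⁻⁵ × sin 79° = 1.43×10⁻⁴ s⁻¹
Pressure gradient: |∂P/∂n| = 400 Pa / 195000 m = 2.05×10⁻³ Pa/m
Geostrophic speed: V_g = |∂P/∂n|/(fρ) = 2.05×10⁻³/(1.43×10⁻⁴ × 1.04) = 13.8 m/s
Around a low, centrifugal force acts outward with Coriolis, so pressure-gradient force balances both:
(1/ρ)|∂P/∂n| = fV + V²/R  →  V² + fR·V − fR·V_g = 0
With fR = 1.43×10⁻⁴ × 1308×10³ m = 187 m/s:
V = [−fR + √((fR)² + 4 fR V_g)]/2 = [−187 + √(187² + 4×187×13.8)]/2 = 12.9 m/s
Subgeostrophic (V < V_g = 13.8 m/s), as expected around a low.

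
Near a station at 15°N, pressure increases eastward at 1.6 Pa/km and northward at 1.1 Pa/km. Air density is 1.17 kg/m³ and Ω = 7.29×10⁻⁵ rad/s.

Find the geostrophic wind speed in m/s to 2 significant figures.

44 m/s

Coriolis parameter at 15°N:
f = 2Ω sin φ = 2 × 7.29×10⁻⁵ × sin 15° = 3.77×10⁻⁵ s⁻¹
Component geostrophic relations (x east, y north):
u_g = −(1/(fρ)) ∂P/∂y,  v_g = (1/(fρ)) ∂P/∂x
u_g = −(1.1×10⁻³)/(3.77×10⁻⁵ × 1.17) = −24.9 m/s;  v_g = (1.6×10⁻³)/(3.77×10⁻⁵ × 1.17) = 36.2 m/s
|V_g| = √(u_g² + v_g²) = 44.0 m/s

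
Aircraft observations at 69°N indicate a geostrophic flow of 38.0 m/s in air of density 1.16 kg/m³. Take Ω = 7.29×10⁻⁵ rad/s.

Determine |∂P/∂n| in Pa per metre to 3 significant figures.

6.00×10⁻³ Pa/m

Coriolis parameter at 69°N:
f = 2Ω sin φ = 2 × 7.29×10⁻⁵ × sin 69° = 1.36×10⁻⁴ s⁻¹
Geostrophic balance rearranged: |∂P/∂n| = f ρ V_g
|∂P/∂n| = 1.36×10⁻⁴ × 1.16 × 38.0 = 6.00×10⁻³ Pa/m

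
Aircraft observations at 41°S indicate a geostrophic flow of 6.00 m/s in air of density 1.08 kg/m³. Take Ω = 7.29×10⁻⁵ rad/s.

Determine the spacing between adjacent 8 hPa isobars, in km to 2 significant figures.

Coriolis parameter at 41°S:
f = 2Ω sin φ = 2 × 7.29×10⁻⁵ × sin 41° = 9.57×10⁻⁵ s⁻¹
Geostrophic balance rearranged: |∂P/∂n| = f ρ V_g
|∂P/∂n| = 9.57×10⁻⁵ × 1.08 × 6.00 = 6.20×10⁻⁴ Pa/m
Isobar spacing: Δn = ΔP/|∂P/∂n| = 800 Pa / 6.20×10⁻⁴ Pa/m = 1290668 m ≈ 1300 km

1300 km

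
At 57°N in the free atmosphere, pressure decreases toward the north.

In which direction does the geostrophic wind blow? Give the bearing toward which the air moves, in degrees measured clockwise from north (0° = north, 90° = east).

The pressure-gradient force points toward the north (bearing 000°).
Geostrophic balance: in the Northern Hemisphere the Coriolis force deflects motion to the right, so the geostrophic wind blows 90° to the right of the pressure-gradient force (low pressure on the left).
Rotating 000° by 90° clockwise gives 090° — the wind blows toward the east.

090°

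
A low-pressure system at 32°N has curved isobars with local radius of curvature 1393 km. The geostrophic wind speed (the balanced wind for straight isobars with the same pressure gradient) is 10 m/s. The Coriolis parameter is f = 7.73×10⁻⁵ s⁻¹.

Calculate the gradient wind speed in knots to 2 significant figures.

Around a low, centrifugal force acts outward with Coriolis, so pressure-gradient force balances both:
(1/ρ)|∂P/∂n| = fV + V²/R  →  V² + fR·V − fR·V_g = 0
With fR = 7.73×10⁻⁵ × 1393×10³ m = 108 m/s:
V = [−fR + √((fR)² + 4 fR V_g)]/2 = [−108 + √(108² + 4×108×10)]/2 = 9.21 m/s
Subgeostrophic (V < V_g = 10 m/s), as expected around a low.
Converting: 9.21 m/s × 1.944 = 18 knots

18 knots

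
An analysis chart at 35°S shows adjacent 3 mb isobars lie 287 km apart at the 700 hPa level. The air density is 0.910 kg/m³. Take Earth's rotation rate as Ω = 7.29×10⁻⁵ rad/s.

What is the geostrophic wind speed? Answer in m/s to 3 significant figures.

Coriolis parameter at 35°S:
f = 2Ω sin φ = 2 × 7.29×10⁻⁵ × sin 35° = 8.36×10⁻⁵ s⁻¹
Pressure gradient: |∂P/∂n| = 300 Pa / 287000 m = 1.05×10⁻³ Pa/m
Geostrophic balance (pressure-gradient force = Coriolis force):
V_g = (1/(fρ)) |∂P/∂n| = 1.05×10⁻³ / (8.36×10⁻⁵ × 0.910) = 13.7 m/s

13.7 m/s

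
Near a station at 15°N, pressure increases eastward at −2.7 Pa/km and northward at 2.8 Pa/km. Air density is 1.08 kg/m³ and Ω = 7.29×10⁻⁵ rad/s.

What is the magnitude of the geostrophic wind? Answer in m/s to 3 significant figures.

95.4 m/s

Coriolis parameter at 15°N:
f = 2Ω sin φ = 2 × 7.29×10⁻⁵ × sin 15° = 3.77×10⁻⁵ s⁻¹
Component geostrophic relations (x east, y north):
u_g = −(1/(fρ)) ∂P/∂y,  v_g = (1/(fρ)) ∂P/∂x
u_g = −(2.8×10⁻³)/(3.77×10⁻⁵ × 1.08) = −68.7 m/s;  v_g = (−2.7×10⁻³)/(3.77×10⁻⁵ × 1.08) = −66.3 m/s
|V_g| = √(u_g² + v_g²) = 95.4 m/s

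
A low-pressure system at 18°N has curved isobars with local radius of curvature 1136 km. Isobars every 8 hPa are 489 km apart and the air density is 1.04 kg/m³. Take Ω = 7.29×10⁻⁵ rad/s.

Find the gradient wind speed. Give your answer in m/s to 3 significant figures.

Coriolis parameter at 18°N:
f = 2Ω sin φ = 2 × 7.29×10⁻⁵ × sin 18° = 4.51×10⁻⁵ s⁻¹
Pressure gradient: |∂P/∂n| = 800 Pa / 489000 m = 1.64×10⁻³ Pa/m
Geostrophic speed: V_g = |∂P/∂n|/(fρ) = 1.64×10⁻³/(4.51×10⁻⁵ × 1.04) = 34.9 m/s
Around a low, centrifugal force acts outward with Coriolis, so pressure-gradient force balances both:
(1/ρ)|∂P/∂n| = fV + V²/R  →  V² + fR·V − fR·V_g = 0
With fR = 4.51×10⁻⁵ × 1136×10³ m = 51.2 m/s:
V = [−fR + √((fR)² + 4 fR V_g)]/2 = [−51.2 + √(51.2² + 4×51.2×34.9)]/2 = 23.8 m/s
Subgeostrophic (V < V_g = 34.9 m/s), as expected around a low.

23.8 m/s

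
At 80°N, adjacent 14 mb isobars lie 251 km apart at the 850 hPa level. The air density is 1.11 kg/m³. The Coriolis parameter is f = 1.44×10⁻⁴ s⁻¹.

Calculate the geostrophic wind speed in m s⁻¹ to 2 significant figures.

Pressure gradient: |∂P/∂n| = 1400 Pa / 251000 m = 5.58×10⁻³ Pa/m
Geostrophic balance (pressure-gradient force = Coriolis force):
V_g = (1/(fρ)) |∂P/∂n| = 5.58×10⁻³ / (1.44×10⁻⁴ × 1.11) = 34.9 m/s

35 m s⁻¹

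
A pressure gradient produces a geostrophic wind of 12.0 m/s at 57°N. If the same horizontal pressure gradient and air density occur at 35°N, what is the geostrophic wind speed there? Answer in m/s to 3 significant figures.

With the same pressure gradient and density, V_g ∝ 1/f ∝ 1/sin φ.
V₂ = V₁ · sin φ₁ / sin φ₂ = 12.0 × sin 57° / sin 35°
V₂ = 12.0 × 0.8387/0.5736 = 17.5 m/s

17.5 m/s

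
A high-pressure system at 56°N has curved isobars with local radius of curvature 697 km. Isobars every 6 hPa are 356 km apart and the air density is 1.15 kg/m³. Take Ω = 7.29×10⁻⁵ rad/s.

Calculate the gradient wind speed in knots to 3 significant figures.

28.5 knots

Coriolis parameter at 56°N:
f = 2Ω sin φ = 2 × 7.29×10⁻⁵ × sin 56° = 1.21×10⁻⁴ s⁻¹
Pressure gradient: |∂P/∂n| = 600 Pa / 356000 m = 1.69×10⁻³ Pa/m
Geostrophic speed: V_g = |∂P/∂n|/(fρ) = 1.69×10⁻³/(1.21×10⁻⁴ × 1.15) = 12.1 m/s
Around a high, pressure-gradient force acts outward with centrifugal, so Coriolis balances both:
fV = (1/ρ)|∂P/∂n| + V²/R  →  V² − fR·V + fR·V_g = 0
With fR = 1.21×10⁻⁴ × 697×10³ m = 84.2 m/s:
V = [fR − √((fR)² − 4 fR V_g)]/2 = [84.2 − √(84.2² − 4×84.2×12.1)]/2 = 14.7 m/s
Supergeostrophic (V > V_g = 12.1 m/s), as expected around a high.
Converting: 14.7 m/s × 1.944 = 28.5 knots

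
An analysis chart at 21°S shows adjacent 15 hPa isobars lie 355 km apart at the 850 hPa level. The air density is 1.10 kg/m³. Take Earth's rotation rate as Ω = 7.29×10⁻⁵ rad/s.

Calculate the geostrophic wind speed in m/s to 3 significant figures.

Coriolis parameter at 21°S:
f = 2Ω sin φ = 2 × 7.29×10⁻⁵ × sin 21° = 5.23×10⁻⁵ s⁻¹
Pressure gradient: |∂P/∂n| = 1500 Pa / 355000 m = 4.23×10⁻³ Pa/m
Geostrophic balance (pressure-gradient force = Coriolis force):
V_g = (1/(fρ)) |∂P/∂n| = 4.23×10⁻³ / (5.23×10⁻⁵ × 1.10) = 73.5 m/s

73.5 m/s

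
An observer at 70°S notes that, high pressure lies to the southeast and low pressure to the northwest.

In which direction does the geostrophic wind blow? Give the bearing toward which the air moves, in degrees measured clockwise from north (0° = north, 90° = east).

225°

The pressure-gradient force points toward the northwest (bearing 315°).
Geostrophic balance: in the Southern Hemisphere the Coriolis force deflects motion to the left, so the geostrophic wind blows 90° to the left of the pressure-gradient force (low pressure on the right).
Rotating 315° by 90° counterclockwise gives 225° — the wind blows toward the southwest.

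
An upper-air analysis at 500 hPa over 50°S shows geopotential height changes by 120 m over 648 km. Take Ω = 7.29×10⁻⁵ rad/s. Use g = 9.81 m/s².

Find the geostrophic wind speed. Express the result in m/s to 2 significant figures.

Coriolis parameter at 50°S:
f = 2Ω sin φ = 2 × 7.29×10⁻⁵ × sin 50° = 1.12×10⁻⁴ s⁻¹
Height gradient: |∂Z/∂n| = 120 m / 648000 m = 1.85×10⁻⁴
On a pressure surface, geostrophic balance gives V_g = (g/f)|∂Z/∂n|:
V_g = 9.81 × 1.85×10⁻⁴ / 1.12×10⁻⁴ = 16.3 m/s

16 m/s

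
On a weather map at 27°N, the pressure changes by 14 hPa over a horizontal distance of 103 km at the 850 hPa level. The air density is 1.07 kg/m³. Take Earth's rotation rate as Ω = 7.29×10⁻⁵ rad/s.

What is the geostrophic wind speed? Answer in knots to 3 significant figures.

373 knots

Coriolis parameter at 27°N:
f = 2Ω sin φ = 2 × 7.29×10⁻⁵ × sin 27° = 6.62×10⁻⁵ s⁻¹
Pressure gradient: |∂P/∂n| = 1400 Pa / 103000 m = 1.36×10⁻² Pa/m
Geostrophic balance (pressure-gradient force = Coriolis force):
V_g = (1/(fρ)) |∂P/∂n| = 1.36×10⁻² / (6.62×10⁻⁵ × 1.07) = 192 m/s
Converting: 192 m/s × 1.944 = 373 knots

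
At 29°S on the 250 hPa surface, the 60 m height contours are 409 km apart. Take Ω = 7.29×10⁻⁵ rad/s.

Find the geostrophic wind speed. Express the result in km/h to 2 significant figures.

Coriolis parameter at 29°S:
f = 2Ω sin φ = 2 × 7.29×10⁻⁵ × sin 29° = 7.07×10⁻⁵ s⁻¹
Height gradient: |∂Z/∂n| = 60 m / 409000 m = 1.47×10⁻⁴
On a pressure surface, geostrophic balance gives V_g = (g/f)|∂Z/∂n|:
V_g = 9.81 × 1.47×10⁻⁴ / 7.07×10⁻⁵ = 20.4 m/s
Converting: 20.4 m/s × 3.6 = 73 km/h

73 km/h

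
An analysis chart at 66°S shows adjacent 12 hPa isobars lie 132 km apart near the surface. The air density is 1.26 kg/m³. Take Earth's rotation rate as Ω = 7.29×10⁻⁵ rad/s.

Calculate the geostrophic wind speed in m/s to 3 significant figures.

54.2 m/s

Coriolis parameter at 66°S:
f = 2Ω sin φ = 2 × 7.29×10⁻⁵ × sin 66° = 1.33×10⁻⁴ s⁻¹
Pressure gradient: |∂P/∂n| = 1200 Pa / 132000 m = 9.09×10⁻³ Pa/m
Geostrophic balance (pressure-gradient force = Coriolis force):
V_g = (1/(fρ)) |∂P/∂n| = 9.09×10⁻³ / (1.33×10⁻⁴ × 1.26) = 54.2 m/s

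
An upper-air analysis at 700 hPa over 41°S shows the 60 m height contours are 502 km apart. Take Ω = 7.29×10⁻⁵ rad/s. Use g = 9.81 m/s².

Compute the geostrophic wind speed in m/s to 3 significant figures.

Coriolis parameter at 41°S:
f = 2Ω sin φ = 2 × 7.29×10⁻⁵ × sin 41° = 9.57×10⁻⁵ s⁻¹
Height gradient: |∂Z/∂n| = 60 m / 502000 m = 1.20×10⁻⁴
On a pressure surface, geostrophic balance gives V_g = (g/f)|∂Z/∂n|:
V_g = 9.81 × 1.20×10⁻⁴ / 9.57×10⁻⁵ = 12.3 m/s

12.3 m/s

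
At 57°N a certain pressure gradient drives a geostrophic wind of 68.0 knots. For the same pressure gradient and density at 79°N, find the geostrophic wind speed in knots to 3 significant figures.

58.1 knots

With the same pressure gradient and density, V_g ∝ 1/f ∝ 1/sin φ.
V₂ = V₁ · sin φ₁ / sin φ₂ = 68.0 × sin 57° / sin 79°
V₂ = 68.0 × 0.8387/0.9816 = 58.1 knots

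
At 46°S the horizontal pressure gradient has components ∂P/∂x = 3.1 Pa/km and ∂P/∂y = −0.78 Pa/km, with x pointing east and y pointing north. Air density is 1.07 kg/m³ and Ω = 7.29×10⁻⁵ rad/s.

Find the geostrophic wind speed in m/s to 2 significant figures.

Coriolis parameter at 46°S:
f = 2Ω sin φ = 2 × 7.29×10⁻⁵ × sin 46° = 1.05×10⁻⁴ s⁻¹
In the Southern Hemisphere f is negative: f = −1.05×10⁻⁴ s⁻¹.
Component geostrophic relations (x east, y north):
u_g = −(1/(fρ)) ∂P/∂y,  v_g = (1/(fρ)) ∂P/∂x
u_g = −(−0.78×10⁻³)/(−1.05×10⁻⁴ × 1.07) = −6.95 m/s;  v_g = (3.1×10⁻³)/(−1.05×10⁻⁴ × 1.07) = −27.6 m/s
|V_g| = √(u_g² + v_g²) = 28.5 m/s

28 m/s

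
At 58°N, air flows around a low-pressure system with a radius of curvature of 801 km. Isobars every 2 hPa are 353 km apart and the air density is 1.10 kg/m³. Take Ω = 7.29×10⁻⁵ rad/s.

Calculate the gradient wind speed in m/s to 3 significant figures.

Coriolis parameter at 58°N:
f = 2Ω sin φ = 2 × 7.29×10⁻⁵ × sin 58° = 1.24×10⁻⁴ s⁻¹
Pressure gradient: |∂P/∂n| = 200 Pa / 353000 m = 5.67×10⁻⁴ Pa/m
Geostrophic speed: V_g = |∂P/∂n|/(fρ) = 5.67×10⁻⁴/(1.24×10⁻⁴ × 1.10) = 4.17 m/s
Around a low, centrifugal force acts outward with Coriolis, so pressure-gradient force balances both:
(1/ρ)|∂P/∂n| = fV + V²/R  →  V² + fR·V − fR·V_g = 0
With fR = 1.24×10⁻⁴ × 801×10³ m = 99.0 m/s:
V = [−fR + √((fR)² + 4 fR V_g)]/2 = [−99.0 + √(99.0² + 4×99.0×4.17)]/2 = 4 m/s
Subgeostrophic (V < V_g = 4.17 m/s), as expected around a low.

4.00 m/s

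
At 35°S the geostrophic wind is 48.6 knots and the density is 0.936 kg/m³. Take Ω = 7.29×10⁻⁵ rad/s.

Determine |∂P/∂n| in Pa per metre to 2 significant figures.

Coriolis parameter at 35°S:
f = 2Ω sin φ = 2 × 7.29×10⁻⁵ × sin 35° = 8.36×10⁻⁵ s⁻¹
Wind speed in SI: 48.6 knots = 25.0 m/s
Geostrophic balance rearranged: |∂P/∂n| = f ρ V_g
|∂P/∂n| = 8.36×10⁻⁵ × 0.936 × 25.0 = 1.96×10⁻³ Pa/m

2.0×10⁻³ Pa/m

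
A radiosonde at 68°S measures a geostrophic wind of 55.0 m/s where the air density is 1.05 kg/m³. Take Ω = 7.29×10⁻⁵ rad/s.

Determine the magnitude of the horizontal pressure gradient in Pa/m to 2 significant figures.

Coriolis parameter at 68°S:
f = 2Ω sin φ = 2 × 7.29×10⁻⁵ × sin 68° = 1.35×10⁻⁴ s⁻¹
Geostrophic balance rearranged: |∂P/∂n| = f ρ V_g
|∂P/∂n| = 1.35×10⁻⁴ × 1.05 × 55.0 = 7.81×10⁻³ Pa/m

7.8×10⁻³ Pa/m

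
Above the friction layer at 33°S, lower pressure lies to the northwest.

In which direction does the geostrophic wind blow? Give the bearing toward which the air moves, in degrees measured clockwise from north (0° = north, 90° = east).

225°

The pressure-gradient force points toward the northwest (bearing 315°).
Geostrophic balance: in the Southern Hemisphere the Coriolis force deflects motion to the left, so the geostrophic wind blows 90° to the left of the pressure-gradient force (low pressure on the right).
Rotating 315° by 90° counterclockwise gives 225° — the wind blows toward the southwest.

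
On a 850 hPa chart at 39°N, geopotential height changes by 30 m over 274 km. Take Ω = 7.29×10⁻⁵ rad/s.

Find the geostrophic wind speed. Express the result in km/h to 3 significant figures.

Coriolis parameter at 39°N:
f = 2Ω sin φ = 2 × 7.29×10⁻⁵ × sin 39° = 9.18×10⁻⁵ s⁻¹
Height gradient: |∂Z/∂n| = 30 m / 274000 m = 1.09×10⁻⁴
On a pressure surface, geostrophic balance gives V_g = (g/f)|∂Z/∂n|:
V_g = 9.81 × 1.09×10⁻⁴ / 9.18×10⁻⁵ = 11.7 m/s
Converting: 11.7 m/s × 3.6 = 42.1 km/h

42.1 km/h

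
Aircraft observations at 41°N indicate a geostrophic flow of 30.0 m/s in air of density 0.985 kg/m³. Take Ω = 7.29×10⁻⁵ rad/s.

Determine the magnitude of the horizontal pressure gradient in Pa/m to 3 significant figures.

Coriolis parameter at 41°N:
f = 2Ω sin φ = 2 × 7.29×10⁻⁵ × sin 41° = 9.57×10⁻⁵ s⁻¹
Geostrophic balance rearranged: |∂P/∂n| = f ρ V_g
|∂P/∂n| = 9.57×10⁻⁵ × 0.985 × 30.0 = 2.83×10⁻³ Pa/m

2.83×10⁻³ Pa/m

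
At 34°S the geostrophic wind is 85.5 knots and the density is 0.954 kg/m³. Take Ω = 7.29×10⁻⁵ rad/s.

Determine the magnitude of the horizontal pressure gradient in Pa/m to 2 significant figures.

3.4×10⁻³ Pa/m

Coriolis parameter at 34°S:
f = 2Ω sin φ = 2 × 7.29×10⁻⁵ × sin 34° = 8.15×10⁻⁵ s⁻¹
Wind speed in SI: 85.5 knots = 44.0 m/s
Geostrophic balance rearranged: |∂P/∂n| = f ρ V_g
|∂P/∂n| = 8.15×10⁻⁵ × 0.954 × 44.0 = 3.42×10⁻³ Pa/m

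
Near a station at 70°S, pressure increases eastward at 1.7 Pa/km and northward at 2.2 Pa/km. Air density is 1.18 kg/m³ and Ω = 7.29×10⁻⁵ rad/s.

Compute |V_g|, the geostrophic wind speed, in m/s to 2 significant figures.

17 m/s

Coriolis parameter at 70°S:
f = 2Ω sin φ = 2 × 7.29×10⁻⁵ × sin 70° = 1.37×10⁻⁴ s⁻¹
In the Southern Hemisphere f is negative: f = −1.37×10⁻⁴ s⁻¹.
Component geostrophic relations (x east, y north):
u_g = −(1/(fρ)) ∂P/∂y,  v_g = (1/(fρ)) ∂P/∂x
u_g = −(2.2×10⁻³)/(−1.37×10⁻⁴ × 1.18) = 13.6 m/s;  v_g = (1.7×10⁻³)/(−1.37×10⁻⁴ × 1.18) = −10.5 m/s
|V_g| = √(u_g² + v_g²) = 17.2 m/s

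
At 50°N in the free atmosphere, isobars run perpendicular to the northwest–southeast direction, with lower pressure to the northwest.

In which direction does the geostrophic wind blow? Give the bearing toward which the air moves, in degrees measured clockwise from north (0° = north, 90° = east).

The pressure-gradient force points toward the northwest (bearing 315°).
Geostrophic balance: in the Northern Hemisphere the Coriolis force deflects motion to the right, so the geostrophic wind blows 90° to the right of the pressure-gradient force (low pressure on the left).
Rotating 315° by 90° clockwise gives 045° — the wind blows toward the northeast.

045°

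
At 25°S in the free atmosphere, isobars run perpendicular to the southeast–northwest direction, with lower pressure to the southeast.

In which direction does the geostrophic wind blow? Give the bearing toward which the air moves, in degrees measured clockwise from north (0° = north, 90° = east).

The pressure-gradient force points toward the southeast (bearing 135°).
Geostrophic balance: in the Southern Hemisphere the Coriolis force deflects motion to the left, so the geostrophic wind blows 90° to the left of the pressure-gradient force (low pressure on the right).
Rotating 135° by 90° counterclockwise gives 045° — the wind blows toward the northeast.

045°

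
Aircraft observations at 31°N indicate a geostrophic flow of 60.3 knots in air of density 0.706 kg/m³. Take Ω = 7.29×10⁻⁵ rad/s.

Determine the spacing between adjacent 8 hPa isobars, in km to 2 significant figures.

490 km

Coriolis parameter at 31°N:
f = 2Ω sin φ = 2 × 7.29×10⁻⁵ × sin 31° = 7.51×10⁻⁵ s⁻¹
Wind speed in SI: 60.3 knots = 31.0 m/s
Geostrophic balance rearranged: |∂P/∂n| = f ρ V_g
|∂P/∂n| = 7.51×10⁻⁵ × 0.706 × 31.0 = 1.64×10⁻³ Pa/m
Isobar spacing: Δn = ΔP/|∂P/∂n| = 800 Pa / 1.64×10⁻³ Pa/m = 486444 m ≈ 490 km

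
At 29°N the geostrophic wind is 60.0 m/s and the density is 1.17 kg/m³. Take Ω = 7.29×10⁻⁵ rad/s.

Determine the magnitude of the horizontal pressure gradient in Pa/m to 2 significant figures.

Coriolis parameter at 29°N:
f = 2Ω sin φ = 2 × 7.29×10⁻⁵ × sin 29° = 7.07×10⁻⁵ s⁻¹
Geostrophic balance rearranged: |∂P/∂n| = f ρ V_g
|∂P/∂n| = 7.07×10⁻⁵ × 1.17 × 60.0 = 4.96×10⁻³ Pa/m

5.0×10⁻³ Pa/m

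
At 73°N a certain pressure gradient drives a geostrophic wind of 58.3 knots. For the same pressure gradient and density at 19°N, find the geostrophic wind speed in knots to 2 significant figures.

170 knots

With the same pressure gradient and density, V_g ∝ 1/f ∝ 1/sin φ.
V₂ = V₁ · sin φ₁ / sin φ₂ = 58.3 × sin 73° / sin 19°
V₂ = 58.3 × 0.9563/0.3256 = 170 knots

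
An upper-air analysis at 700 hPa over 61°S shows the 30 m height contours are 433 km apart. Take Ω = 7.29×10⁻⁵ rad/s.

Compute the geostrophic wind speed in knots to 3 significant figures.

Coriolis parameter at 61°S:
f = 2Ω sin φ = 2 × 7.29×10⁻⁵ × sin 61° = 1.28×10⁻⁴ s⁻¹
Height gradient: |∂Z/∂n| = 30 m / 433000 m = 6.93×10⁻⁵
On a pressure surface, geostrophic balance gives V_g = (g/f)|∂Z/∂n|:
V_g = 9.81 × 6.93×10⁻⁵ / 1.28×10⁻⁴ = 5.33 m/s
Converting: 5.33 m/s × 1.944 = 10.4 knots

10.4 knots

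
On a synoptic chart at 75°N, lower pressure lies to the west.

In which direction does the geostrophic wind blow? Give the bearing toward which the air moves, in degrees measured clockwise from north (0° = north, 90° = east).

The pressure-gradient force points toward the west (bearing 270°).
Geostrophic balance: in the Northern Hemisphere the Coriolis force deflects motion to the right, so the geostrophic wind blows 90° to the right of the pressure-gradient force (low pressure on the left).
Rotating 270° by 90° clockwise gives 000° — the wind blows toward the north.

000°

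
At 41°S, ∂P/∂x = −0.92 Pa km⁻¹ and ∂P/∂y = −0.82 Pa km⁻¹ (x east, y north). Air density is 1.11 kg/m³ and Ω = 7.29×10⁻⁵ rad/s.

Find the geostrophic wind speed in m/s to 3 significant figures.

11.6 m/s

Coriolis parameter at 41°S:
f = 2Ω sin φ = 2 × 7.29×10⁻⁵ × sin 41° = 9.57×10⁻⁵ s⁻¹
In the Southern Hemisphere f is negative: f = −9.57×10⁻⁵ s⁻¹.
Component geostrophic relations (x east, y north):
u_g = −(1/(fρ)) ∂P/∂y,  v_g = (1/(fρ)) ∂P/∂x
u_g = −(−0.82×10⁻³)/(−9.57×10⁻⁵ × 1.11) = −7.72 m/s;  v_g = (−0.92×10⁻³)/(−9.57×10⁻⁵ × 1.11) = 8.66 m/s
|V_g| = √(u_g² + v_g²) = 11.6 m/s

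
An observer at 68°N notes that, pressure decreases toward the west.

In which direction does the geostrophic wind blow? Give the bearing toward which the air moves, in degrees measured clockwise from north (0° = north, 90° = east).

The pressure-gradient force points toward the west (bearing 270°).
Geostrophic balance: in the Northern Hemisphere the Coriolis force deflects motion to the right, so the geostrophic wind blows 90° to the right of the pressure-gradient force (low pressure on the left).
Rotating 270° by 90° clockwise gives 000° — the wind blows toward the north.

000°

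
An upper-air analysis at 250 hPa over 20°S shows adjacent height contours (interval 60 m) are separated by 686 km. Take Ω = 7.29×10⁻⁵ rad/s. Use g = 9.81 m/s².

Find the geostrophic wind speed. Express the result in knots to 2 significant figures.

33 knots

Coriolis parameter at 20°S:
f = 2Ω sin φ = 2 × 7.29×10⁻⁵ × sin 20° = 4.99×10⁻⁵ s⁻¹
Height gradient: |∂Z/∂n| = 60 m / 686000 m = 8.75×10⁻⁵
On a pressure surface, geostrophic balance gives V_g = (g/f)|∂Z/∂n|:
V_g = 9.81 × 8.75×10⁻⁵ / 4.99×10⁻⁵ = 17.2 m/s
Converting: 17.2 m/s × 1.944 = 33 knots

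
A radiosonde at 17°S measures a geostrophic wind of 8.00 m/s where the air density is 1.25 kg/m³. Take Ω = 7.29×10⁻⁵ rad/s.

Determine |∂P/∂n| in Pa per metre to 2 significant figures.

Coriolis parameter at 17°S:
f = 2Ω sin φ = 2 × 7.29×10⁻⁵ × sin 17° = 4.26×10⁻⁵ s⁻¹
Geostrophic balance rearranged: |∂P/∂n| = f ρ V_g
|∂P/∂n| = 4.26×10⁻⁵ × 1.25 × 8.00 = 4.26×10⁻⁴ Pa/m

4.3×10⁻⁴ Pa/m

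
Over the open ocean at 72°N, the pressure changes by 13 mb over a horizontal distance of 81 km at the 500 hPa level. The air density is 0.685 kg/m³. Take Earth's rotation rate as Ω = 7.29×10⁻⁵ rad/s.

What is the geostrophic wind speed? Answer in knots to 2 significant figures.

Coriolis parameter at 72°N:
f = 2Ω sin φ = 2 × 7.29×10⁻⁵ × sin 72° = 1.39×10⁻⁴ s⁻¹
Pressure gradient: |∂P/∂n| = 1300 Pa / 81000 m = 1.60×10⁻² Pa/m
Geostrophic balance (pressure-gradient force = Coriolis force):
V_g = (1/(fρ)) |∂P/∂n| = 1.60×10⁻² / (1.39×10⁻⁴ × 0.685) = 169 m/s
Converting: 169 m/s × 1.944 = 330 knots

330 knots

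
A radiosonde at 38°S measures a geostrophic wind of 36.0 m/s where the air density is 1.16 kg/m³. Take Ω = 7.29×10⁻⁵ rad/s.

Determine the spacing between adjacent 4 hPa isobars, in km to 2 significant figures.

Coriolis parameter at 38°S:
f = 2Ω sin φ = 2 × 7.29×10⁻⁵ × sin 38° = 8.98×10⁻⁵ s⁻¹
Geostrophic balance rearranged: |∂P/∂n| = f ρ V_g
|∂P/∂n| = 8.98×10⁻⁵ × 1.16 × 36.0 = 3.75×10⁻³ Pa/m
Isobar spacing: Δn = ΔP/|∂P/∂n| = 400 Pa / 3.75×10⁻³ Pa/m = 106709 m ≈ 110 km

110 km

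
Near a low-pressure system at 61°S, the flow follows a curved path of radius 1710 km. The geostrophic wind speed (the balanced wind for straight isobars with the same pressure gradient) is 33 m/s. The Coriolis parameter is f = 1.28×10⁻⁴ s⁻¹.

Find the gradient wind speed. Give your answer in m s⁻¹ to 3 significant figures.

Around a low, centrifugal force acts outward with Coriolis, so pressure-gradient force balances both:
(1/ρ)|∂P/∂n| = fV + V²/R  →  V² + fR·V − fR·V_g = 0
With fR = 1.28×10⁻⁴ × 1710×10³ m = 219 m/s:
V = [−fR + √((fR)² + 4 fR V_g)]/2 = [−219 + √(219² + 4×219×33)]/2 = 29.1 m/s
Subgeostrophic (V < V_g = 33 m/s), as expected around a low.

29.1 m s⁻¹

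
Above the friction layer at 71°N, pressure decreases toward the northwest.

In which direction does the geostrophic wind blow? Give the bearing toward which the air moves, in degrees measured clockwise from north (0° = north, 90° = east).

The pressure-gradient force points toward the northwest (bearing 315°).
Geostrophic balance: in the Northern Hemisphere the Coriolis force deflects motion to the right, so the geostrophic wind blows 90° to the right of the pressure-gradient force (low pressure on the left).
Rotating 315° by 90° clockwise gives 045° — the wind blows toward the northeast.

045°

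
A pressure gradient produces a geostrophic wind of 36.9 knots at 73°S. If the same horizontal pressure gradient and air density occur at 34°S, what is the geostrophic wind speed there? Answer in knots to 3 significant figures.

63.1 knots

With the same pressure gradient and density, V_g ∝ 1/f ∝ 1/sin φ.
V₂ = V₁ · sin φ₁ / sin φ₂ = 36.9 × sin 73° / sin 34°
V₂ = 36.9 × 0.9563/0.5592 = 63.1 knots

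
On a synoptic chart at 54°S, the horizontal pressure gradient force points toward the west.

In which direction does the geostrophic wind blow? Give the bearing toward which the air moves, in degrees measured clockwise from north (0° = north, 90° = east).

The pressure-gradient force points toward the west (bearing 270°).
Geostrophic balance: in the Southern Hemisphere the Coriolis force deflects motion to the left, so the geostrophic wind blows 90° to the left of the pressure-gradient force (low pressure on the right).
Rotating 270° by 90° counterclockwise gives 180° — the wind blows toward the south.

180°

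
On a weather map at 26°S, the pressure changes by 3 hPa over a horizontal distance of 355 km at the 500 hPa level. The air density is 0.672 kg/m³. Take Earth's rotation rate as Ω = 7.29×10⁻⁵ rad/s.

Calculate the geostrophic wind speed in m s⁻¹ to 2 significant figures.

20 m s⁻¹

Coriolis parameter at 26°S:
f = 2Ω sin φ = 2 × 7.29×10⁻⁵ × sin 26° = 6.39×10⁻⁵ s⁻¹
Pressure gradient: |∂P/∂n| = 300 Pa / 355000 m = 8.45×10⁻⁴ Pa/m
Geostrophic balance (pressure-gradient force = Coriolis force):
V_g = (1/(fρ)) |∂P/∂n| = 8.45×10⁻⁴ / (6.39×10⁻⁵ × 0.672) = 19.7 m/s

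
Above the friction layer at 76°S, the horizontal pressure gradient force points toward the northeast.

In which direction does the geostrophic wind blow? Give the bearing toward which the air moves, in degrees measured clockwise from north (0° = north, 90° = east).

The pressure-gradient force points toward the northeast (bearing 045°).
Geostrophic balance: in the Southern Hemisphere the Coriolis force deflects motion to the left, so the geostrophic wind blows 90° to the left of the pressure-gradient force (low pressure on the right).
Rotating 045° by 90° counterclockwise gives 315° — the wind blows toward the northwest.

315°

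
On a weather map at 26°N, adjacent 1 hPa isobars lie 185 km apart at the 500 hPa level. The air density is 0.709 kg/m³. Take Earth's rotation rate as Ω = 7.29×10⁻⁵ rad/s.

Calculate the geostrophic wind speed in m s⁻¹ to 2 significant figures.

12 m s⁻¹

Coriolis parameter at 26°N:
f = 2Ω sin φ = 2 × 7.29×10⁻⁵ × sin 26° = 6.39×10⁻⁵ s⁻¹
Pressure gradient: |∂P/∂n| = 100 Pa / 185000 m = 5.41×10⁻⁴ Pa/m
Geostrophic balance (pressure-gradient force = Coriolis force):
V_g = (1/(fρ)) |∂P/∂n| = 5.41×10⁻⁴ / (6.39×10⁻⁵ × 0.709) = 11.9 m/s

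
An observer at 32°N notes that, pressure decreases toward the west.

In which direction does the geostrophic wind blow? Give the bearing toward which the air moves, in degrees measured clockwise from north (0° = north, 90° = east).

000°

The pressure-gradient force points toward the west (bearing 270°).
Geostrophic balance: in the Northern Hemisphere the Coriolis force deflects motion to the right, so the geostrophic wind blows 90° to the right of the pressure-gradient force (low pressure on the left).
Rotating 270° by 90° clockwise gives 000° — the wind blows toward the north.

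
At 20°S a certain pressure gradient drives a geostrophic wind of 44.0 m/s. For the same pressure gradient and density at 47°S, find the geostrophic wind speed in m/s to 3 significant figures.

With the same pressure gradient and density, V_g ∝ 1/f ∝ 1/sin φ.
V₂ = V₁ · sin φ₁ / sin φ₂ = 44.0 × sin 20° / sin 47°
V₂ = 44.0 × 0.3420/0.7314 = 20.6 m/s

20.6 m/s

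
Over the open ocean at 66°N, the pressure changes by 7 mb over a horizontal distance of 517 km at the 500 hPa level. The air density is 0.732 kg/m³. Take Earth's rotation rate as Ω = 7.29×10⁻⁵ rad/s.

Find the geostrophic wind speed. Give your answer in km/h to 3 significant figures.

50.0 km/h

Coriolis parameter at 66°N:
f = 2Ω sin φ = 2 × 7.29×10⁻⁵ × sin 66° = 1.33×10⁻⁴ s⁻¹
Pressure gradient: |∂P/∂n| = 700 Pa / 517000 m = 1.35×10⁻³ Pa/m
Geostrophic balance (pressure-gradient force = Coriolis force):
V_g = (1/(fρ)) |∂P/∂n| = 1.35×10⁻³ / (1.33×10⁻⁴ × 0.732) = 13.9 m/s
Converting: 13.9 m/s × 3.6 = 50.0 km/h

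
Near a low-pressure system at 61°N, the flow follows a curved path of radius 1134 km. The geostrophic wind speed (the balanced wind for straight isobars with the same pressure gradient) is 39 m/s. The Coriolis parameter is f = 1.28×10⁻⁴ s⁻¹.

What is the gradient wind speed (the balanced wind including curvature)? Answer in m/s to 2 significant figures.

32 m/s

Around a low, centrifugal force acts outward with Coriolis, so pressure-gradient force balances both:
(1/ρ)|∂P/∂n| = fV + V²/R  →  V² + fR·V − fR·V_g = 0
With fR = 1.28×10⁻⁴ × 1134×10³ m = 145 m/s:
V = [−fR + √((fR)² + 4 fR V_g)]/2 = [−145 + √(145² + 4×145×39)]/2 = 32 m/s
Subgeostrophic (V < V_g = 39 m/s), as expected around a low.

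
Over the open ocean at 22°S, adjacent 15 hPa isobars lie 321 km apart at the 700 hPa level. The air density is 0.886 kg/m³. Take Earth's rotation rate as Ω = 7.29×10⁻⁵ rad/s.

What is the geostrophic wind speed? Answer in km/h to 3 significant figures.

Coriolis parameter at 22°S:
f = 2Ω sin φ = 2 × 7.29×10⁻⁵ × sin 22° = 5.46×10⁻⁵ s⁻¹
Pressure gradient: |∂P/∂n| = 1500 Pa / 321000 m = 4.67×10⁻³ Pa/m
Geostrophic balance (pressure-gradient force = Coriolis force):
V_g = (1/(fρ)) |∂P/∂n| = 4.67×10⁻³ / (5.46×10⁻⁵ × 0.886) = 96.6 m/s
Converting: 96.6 m/s × 3.6 = 348 km/h

348 km/h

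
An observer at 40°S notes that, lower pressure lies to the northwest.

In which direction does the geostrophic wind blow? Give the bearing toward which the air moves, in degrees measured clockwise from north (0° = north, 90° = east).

The pressure-gradient force points toward the northwest (bearing 315°).
Geostrophic balance: in the Southern Hemisphere the Coriolis force deflects motion to the left, so the geostrophic wind blows 90° to the left of the pressure-gradient force (low pressure on the right).
Rotating 315° by 90° counterclockwise gives 225° — the wind blows toward the southwest.

225°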